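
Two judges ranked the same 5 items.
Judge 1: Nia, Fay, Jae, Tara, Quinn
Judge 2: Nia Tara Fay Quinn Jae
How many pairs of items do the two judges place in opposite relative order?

3 discordant pairs

Assign each item its position (1..5) in the first ordering, then rewrite the second ordering as that position sequence:
positions: Nia→1, Fay→2, Jae→3, Tara→4, Quinn→5
second ordering as positions: [1, 4, 2, 5, 3]
Discordant pairs = inversions in this position sequence.
1: 0
4: 2, 3 → 2
2: 0
5: 3 → 1
3: 0
Total: 0 + 2 + 0 + 1 + 0 = 3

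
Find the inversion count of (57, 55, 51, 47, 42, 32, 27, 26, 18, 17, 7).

55 inversions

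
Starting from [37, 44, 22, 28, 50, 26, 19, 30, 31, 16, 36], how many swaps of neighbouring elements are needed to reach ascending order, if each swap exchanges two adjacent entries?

Each adjacent swap fixes exactly one inversion, so the minimum swap count equals the number of inversions.
Count inversions — for each element, later elements that are smaller:
37: 22, 28, 26, 19, 30, 31, 16, 36 → 8
44: 22, 28, 26, 19, 30, 31, 16, 36 → 8
22: 19, 16 → 2
28: 26, 19, 16 → 3
50: 26, 19, 30, 31, 16, 36 → 6
26: 19, 16 → 2
19: 16 → 1
30: 16 → 1
31: 16 → 1
16: none → 0
36: none → 0
Total inversions: 8 + 8 + 2 + 3 + 6 + 2 + 1 + 1 + 1 + 0 + 0 = 32

32 adjacent swaps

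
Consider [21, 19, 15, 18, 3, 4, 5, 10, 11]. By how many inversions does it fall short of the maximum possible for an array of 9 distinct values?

11

Maximum inversions for 9 distinct elements is C(9, 2) = 9·8/2 = 36.
Current inversions — for each element, count later smaller elements:
21: 8
19: 7
15: 5
18: 5
3: 0
4: 0
5: 0
10: 0
11: 0
Current total: 8 + 7 + 5 + 5 + 0 + 0 + 0 + 0 + 0 = 25
Shortfall: 36 − 25 = 11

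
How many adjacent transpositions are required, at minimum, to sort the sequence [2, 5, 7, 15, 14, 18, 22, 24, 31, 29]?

2

The minimum number of adjacent swaps to sort an array equals its inversion count, since every such swap removes exactly one inversion.
Count inversions — for each element, later elements that are smaller:
2: none → 0
5: none → 0
7: none → 0
15: 14 → 1
14: none → 0
18: none → 0
22: none → 0
24: none → 0
31: 29 → 1
29: none → 0
Total inversions: 0 + 0 + 0 + 1 + 0 + 0 + 0 + 0 + 1 + 0 = 2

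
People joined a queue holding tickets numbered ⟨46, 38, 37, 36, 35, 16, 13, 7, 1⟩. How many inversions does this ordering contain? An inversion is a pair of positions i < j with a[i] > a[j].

There are 36 inversions.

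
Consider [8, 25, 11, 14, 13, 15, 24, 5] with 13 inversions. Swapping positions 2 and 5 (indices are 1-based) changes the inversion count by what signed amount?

-3

Positions 2 and 5 hold 25 and 13; after swapping, the array is [8, 13, 11, 14, 25, 15, 24, 5].
Sweep left to right; for each value list the smaller values that follow it:
8: 1
13: 2
11: 1
14: 1
25: 3
15: 1
24: 1
5: 0
Sum: 1 + 2 + 1 + 1 + 3 + 1 + 1 + 0 = 10
Change: 10 − 13 = -3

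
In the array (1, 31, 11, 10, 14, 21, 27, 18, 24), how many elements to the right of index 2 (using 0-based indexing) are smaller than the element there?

The element at index 2 is 11.
Elements after it: 10, 14, 21, 27, 18, 24
Those smaller than 11: 10

1 such element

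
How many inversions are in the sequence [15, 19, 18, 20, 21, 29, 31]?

1 inversion

Out-of-order index pairs (0-indexed):
(1,2): 19 > 18
That's 1 pair.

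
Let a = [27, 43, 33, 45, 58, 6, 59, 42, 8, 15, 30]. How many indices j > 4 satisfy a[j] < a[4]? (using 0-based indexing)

5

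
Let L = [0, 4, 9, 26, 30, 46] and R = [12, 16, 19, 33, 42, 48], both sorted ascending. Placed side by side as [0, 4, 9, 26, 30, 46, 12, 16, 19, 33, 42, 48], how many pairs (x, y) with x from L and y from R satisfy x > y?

11 split inversions

Take each right-half value and tally the left-half values above it:
r = 12: 26, 30, 46 → 3
r = 16: 26, 30, 46 → 3
r = 19: 26, 30, 46 → 3
r = 33: 46 → 1
r = 42: 46 → 1
r = 48: none → 0
Cross-inversions: 3 + 3 + 3 + 1 + 1 + 0 = 11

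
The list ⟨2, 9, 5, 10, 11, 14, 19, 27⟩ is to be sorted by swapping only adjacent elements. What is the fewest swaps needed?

Minimum adjacent swaps = number of inversions (each swap of adjacent out-of-order elements removes one inversion and no swap can remove more).
Count inversions — for each element, later elements that are smaller:
2: none → 0
9: 5 → 1
5: none → 0
10: none → 0
11: none → 0
14: none → 0
19: none → 0
27: none → 0
Total inversions: 0 + 1 + 0 + 0 + 0 + 0 + 0 + 0 = 1

Swaps: 1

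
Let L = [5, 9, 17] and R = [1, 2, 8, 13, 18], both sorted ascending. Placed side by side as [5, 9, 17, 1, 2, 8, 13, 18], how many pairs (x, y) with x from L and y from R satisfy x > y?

9 split inversions

Count, for every r in R, how many entries of L exceed r:
r = 1: 5, 9, 17 → 3
r = 2: 5, 9, 17 → 3
r = 8: 9, 17 → 2
r = 13: 17 → 1
r = 18: none → 0
Cross-inversions: 3 + 3 + 2 + 1 + 0 = 9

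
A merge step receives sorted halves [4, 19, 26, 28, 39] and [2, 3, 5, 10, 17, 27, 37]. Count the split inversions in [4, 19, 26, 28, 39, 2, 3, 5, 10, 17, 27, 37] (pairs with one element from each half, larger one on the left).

Count, for every r in R, how many entries of L exceed r:
r = 2: 4, 19, 26, 28, 39 → 5
r = 3: 4, 19, 26, 28, 39 → 5
r = 5: 19, 26, 28, 39 → 4
r = 10: 19, 26, 28, 39 → 4
r = 17: 19, 26, 28, 39 → 4
r = 27: 28, 39 → 2
r = 37: 39 → 1
Cross-inversions: 5 + 5 + 4 + 4 + 4 + 2 + 1 = 25

25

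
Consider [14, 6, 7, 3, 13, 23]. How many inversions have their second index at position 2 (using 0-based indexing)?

1

The element at index 2 is 7.
Elements before it: 14, 6
Those larger than 7: 14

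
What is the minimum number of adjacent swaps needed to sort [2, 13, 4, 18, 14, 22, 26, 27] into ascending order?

The minimum number of adjacent swaps to sort an array equals its inversion count, since every such swap removes exactly one inversion.
Count inversions — for each element, later elements that are smaller:
2: none → 0
13: 4 → 1
4: none → 0
18: 14 → 1
14: none → 0
22: none → 0
26: none → 0
27: none → 0
Total inversions: 0 + 1 + 0 + 1 + 0 + 0 + 0 + 0 = 2

2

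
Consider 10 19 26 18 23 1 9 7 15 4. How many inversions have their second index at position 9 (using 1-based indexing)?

The element at index 9 is 15.
Elements before it: 10, 19, 26, 18, 23, 1, 9, 7
Those larger than 15: 19, 26, 18, 23

4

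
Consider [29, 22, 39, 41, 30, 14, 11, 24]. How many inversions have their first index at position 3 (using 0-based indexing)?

4

The element at index 3 is 41.
Elements after it: 30, 14, 11, 24
Those smaller than 41: 30, 14, 11, 24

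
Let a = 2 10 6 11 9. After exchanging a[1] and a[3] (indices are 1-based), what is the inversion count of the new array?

Positions 1 and 3 hold 2 and 6; after swapping, the array is [6, 10, 2, 11, 9].
For each element, count later entries that are smaller:
6 → 2 → 1
10 → 2, 9 → 2
2 → none → 0
11 → 9 → 1
9 → none → 0
Sum: 1 + 2 + 0 + 1 + 0 = 4

4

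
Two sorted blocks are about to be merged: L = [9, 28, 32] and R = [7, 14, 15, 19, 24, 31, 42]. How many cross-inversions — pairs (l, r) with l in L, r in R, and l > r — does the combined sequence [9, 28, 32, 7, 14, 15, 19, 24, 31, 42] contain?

For each element r of the right run, count left-run elements greater than r:
r = 7: 9, 28, 32 → 3
r = 14: 28, 32 → 2
r = 15: 28, 32 → 2
r = 19: 28, 32 → 2
r = 24: 28, 32 → 2
r = 31: 32 → 1
r = 42: none → 0
Cross-inversions: 3 + 2 + 2 + 2 + 2 + 1 + 0 = 12

12 split inversions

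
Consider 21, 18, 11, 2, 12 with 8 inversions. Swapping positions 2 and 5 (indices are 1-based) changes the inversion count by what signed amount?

Positions 2 and 5 hold 18 and 12; after swapping, the array is [21, 12, 11, 2, 18].
Element-by-element contributions:
21 → 12, 11, 2, 18 → 4
12 → 11, 2 → 2
11 → 2 → 1
2 → none → 0
18 → none → 0
Sum: 4 + 2 + 1 + 0 + 0 = 7
Change: 7 − 8 = -1

-1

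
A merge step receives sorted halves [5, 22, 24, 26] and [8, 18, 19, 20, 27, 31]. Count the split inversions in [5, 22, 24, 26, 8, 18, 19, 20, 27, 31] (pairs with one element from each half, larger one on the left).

12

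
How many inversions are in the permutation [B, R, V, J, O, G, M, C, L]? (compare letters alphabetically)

21

For each element, count later entries that are smaller:
B: 0
R: 6
V: 6
J: 2
O: 4
G: 1
M: 2
C: 0
L: 0
Sum: 0 + 6 + 6 + 2 + 4 + 1 + 2 + 0 + 0 = 21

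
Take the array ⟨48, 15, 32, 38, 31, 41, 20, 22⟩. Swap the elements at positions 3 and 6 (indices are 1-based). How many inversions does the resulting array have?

There are 20 inversions.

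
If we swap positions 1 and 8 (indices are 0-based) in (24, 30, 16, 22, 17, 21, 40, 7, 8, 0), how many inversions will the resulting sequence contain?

24 inversions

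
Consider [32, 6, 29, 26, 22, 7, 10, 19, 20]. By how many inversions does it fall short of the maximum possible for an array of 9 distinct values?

13

Maximum inversions for 9 distinct elements is C(9, 2) = 9·8/2 = 36.
Current inversions — for each element, count later smaller elements:
32: 8
6: 0
29: 6
26: 5
22: 4
7: 0
10: 0
19: 0
20: 0
Current total: 8 + 0 + 6 + 5 + 4 + 0 + 0 + 0 + 0 = 23
Shortfall: 36 − 23 = 13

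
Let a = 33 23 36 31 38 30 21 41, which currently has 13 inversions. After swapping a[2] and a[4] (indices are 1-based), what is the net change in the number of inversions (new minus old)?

+1

Positions 2 and 4 hold 23 and 31; after swapping, the array is [33, 31, 36, 23, 38, 30, 21, 41].
Sweep left to right; for each value list the smaller values that follow it:
33 → 31, 23, 30, 21 → 4
31 → 23, 30, 21 → 3
36 → 23, 30, 21 → 3
23 → 21 → 1
38 → 30, 21 → 2
30 → 21 → 1
21 → none → 0
41 → none → 0
Sum: 4 + 3 + 3 + 1 + 2 + 1 + 0 + 0 = 14
Change: 14 − 13 = +1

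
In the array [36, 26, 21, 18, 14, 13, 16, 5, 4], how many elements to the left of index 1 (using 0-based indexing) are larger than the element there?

1 such element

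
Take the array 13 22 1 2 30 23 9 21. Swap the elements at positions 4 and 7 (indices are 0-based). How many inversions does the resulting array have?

9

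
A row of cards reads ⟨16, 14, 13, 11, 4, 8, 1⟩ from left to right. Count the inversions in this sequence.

Element-by-element contributions:
16 → 14, 13, 11, 4, 8, 1 → 6
14 → 13, 11, 4, 8, 1 → 5
13 → 11, 4, 8, 1 → 4
11 → 4, 8, 1 → 3
4 → 1 → 1
8 → 1 → 1
1 → none → 0
Sum: 6 + 5 + 4 + 3 + 1 + 1 + 0 = 20

20 inversions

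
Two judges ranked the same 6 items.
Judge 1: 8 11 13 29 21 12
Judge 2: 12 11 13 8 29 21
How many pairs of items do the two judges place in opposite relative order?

There are 7 discordant pairs.

Assign each item its position (1..6) in the first ordering, then rewrite the second ordering as that position sequence:
positions: 8→1, 11→2, 13→3, 29→4, 21→5, 12→6
second ordering as positions: [6, 2, 3, 1, 4, 5]
Discordant pairs = inversions in this position sequence.
6: 2, 3, 1, 4, 5 → 5
2: 1 → 1
3: 1 → 1
1: 0
4: 0
5: 0
Total: 5 + 1 + 1 + 0 + 0 + 0 = 7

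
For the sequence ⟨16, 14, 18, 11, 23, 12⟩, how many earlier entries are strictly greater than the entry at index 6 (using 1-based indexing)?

4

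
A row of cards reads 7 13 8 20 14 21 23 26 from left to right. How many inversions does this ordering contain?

2

Sweep left to right; for each value list the smaller values that follow it:
7 → none → 0
13 → 8 → 1
8 → none → 0
20 → 14 → 1
14 → none → 0
21 → none → 0
23 → none → 0
26 → none → 0
Sum: 0 + 1 + 0 + 1 + 0 + 0 + 0 + 0 = 2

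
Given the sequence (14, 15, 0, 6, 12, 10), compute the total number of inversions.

9 inversions

Listing every pair i<j with a[i]>a[j] (using 0-based positions):
(0,2): 14 > 0
(0,3): 14 > 6
(0,4): 14 > 12
(0,5): 14 > 10
(1,2): 15 > 0
(1,3): 15 > 6
(1,4): 15 > 12
(1,5): 15 > 10
(4,5): 12 > 10
That's 9 pairs.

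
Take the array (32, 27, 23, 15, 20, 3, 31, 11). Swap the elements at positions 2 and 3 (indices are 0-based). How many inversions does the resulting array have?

Positions 2 and 3 hold 23 and 15; after swapping, the array is [32, 27, 15, 23, 20, 3, 31, 11].
Count, for each position, how many later elements it exceeds:
32: 7
27: 5
15: 2
23: 3
20: 2
3: 0
31: 1
11: 0
Sum: 7 + 5 + 2 + 3 + 2 + 0 + 1 + 0 = 20

20 inversions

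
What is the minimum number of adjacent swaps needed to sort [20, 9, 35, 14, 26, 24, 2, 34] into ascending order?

13 swaps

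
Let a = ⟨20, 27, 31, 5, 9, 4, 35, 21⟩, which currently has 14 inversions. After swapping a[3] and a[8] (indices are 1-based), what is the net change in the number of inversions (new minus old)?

Positions 3 and 8 hold 31 and 21; after swapping, the array is [20, 27, 21, 5, 9, 4, 35, 31].
For each element, count later entries that are smaller:
20 → 5, 9, 4 → 3
27 → 21, 5, 9, 4 → 4
21 → 5, 9, 4 → 3
5 → 4 → 1
9 → 4 → 1
4 → none → 0
35 → 31 → 1
31 → none → 0
Sum: 3 + 4 + 3 + 1 + 1 + 0 + 1 + 0 = 13
Change: 13 − 14 = -1

-1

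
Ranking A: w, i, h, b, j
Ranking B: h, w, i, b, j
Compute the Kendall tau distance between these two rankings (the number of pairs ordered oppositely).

There are 2 discordant pairs.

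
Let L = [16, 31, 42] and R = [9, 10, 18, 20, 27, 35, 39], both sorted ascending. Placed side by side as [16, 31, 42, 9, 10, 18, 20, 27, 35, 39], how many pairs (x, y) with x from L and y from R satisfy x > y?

Take each right-half value and tally the left-half values above it:
r = 9: 16, 31, 42 → 3
r = 10: 16, 31, 42 → 3
r = 18: 31, 42 → 2
r = 20: 31, 42 → 2
r = 27: 31, 42 → 2
r = 35: 42 → 1
r = 39: 42 → 1
Cross-inversions: 3 + 3 + 2 + 2 + 2 + 1 + 1 = 14

14 cross-inversions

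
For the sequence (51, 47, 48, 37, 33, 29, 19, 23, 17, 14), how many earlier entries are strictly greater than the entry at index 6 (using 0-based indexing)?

The element at index 6 is 19.
Elements before it: 51, 47, 48, 37, 33, 29
Those larger than 19: 51, 47, 48, 37, 33, 29

6 such elements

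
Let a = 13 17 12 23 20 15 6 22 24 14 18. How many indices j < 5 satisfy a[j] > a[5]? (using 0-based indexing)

The element at index 5 is 15.
Elements before it: 13, 17, 12, 23, 20
Those larger than 15: 17, 23, 20

3 such elements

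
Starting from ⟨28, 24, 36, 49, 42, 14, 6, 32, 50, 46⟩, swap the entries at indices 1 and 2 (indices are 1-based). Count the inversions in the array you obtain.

Positions 1 and 2 hold 28 and 24; after swapping, the array is [24, 28, 36, 49, 42, 14, 6, 32, 50, 46].
Count, for each position, how many later elements it exceeds:
24: 2
28: 2
36: 3
49: 5
42: 3
14: 1
6: 0
32: 0
50: 1
46: 0
Sum: 2 + 2 + 3 + 5 + 3 + 1 + 0 + 0 + 1 + 0 = 17

There are 17 inversions.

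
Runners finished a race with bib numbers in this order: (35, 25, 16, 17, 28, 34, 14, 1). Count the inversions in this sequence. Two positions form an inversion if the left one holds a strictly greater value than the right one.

Element-by-element contributions:
35 → 25, 16, 17, 28, 34, 14, 1 → 7
25 → 16, 17, 14, 1 → 4
16 → 14, 1 → 2
17 → 14, 1 → 2
28 → 14, 1 → 2
34 → 14, 1 → 2
14 → 1 → 1
1 → none → 0
Sum: 7 + 4 + 2 + 2 + 2 + 2 + 1 + 0 = 20

20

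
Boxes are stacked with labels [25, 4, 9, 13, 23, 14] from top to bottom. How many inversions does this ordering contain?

Out-of-order index pairs (0-indexed):
(0,1): 25 > 4
(0,2): 25 > 9
(0,3): 25 > 13
(0,4): 25 > 23
(0,5): 25 > 14
(4,5): 23 > 14
That's 6 pairs.

6 inversions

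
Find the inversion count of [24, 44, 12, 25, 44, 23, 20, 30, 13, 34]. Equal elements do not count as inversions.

23

Count, for each position, how many later elements it exceeds:
24 → 12, 23, 20, 13 → 4
44 → 12, 25, 23, 20, 30, 13, 34 → 7
12 → none → 0
25 → 23, 20, 13 → 3
44 → 23, 20, 30, 13, 34 → 5
23 → 20, 13 → 2
20 → 13 → 1
30 → 13 → 1
13 → none → 0
34 → none → 0
Sum: 4 + 7 + 0 + 3 + 5 + 2 + 1 + 1 + 0 + 0 = 23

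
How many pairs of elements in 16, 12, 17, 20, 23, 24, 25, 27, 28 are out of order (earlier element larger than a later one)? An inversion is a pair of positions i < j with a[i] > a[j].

Count, for each position, how many later elements it exceeds:
16 → 12 → 1
12 → none → 0
17 → none → 0
20 → none → 0
23 → none → 0
24 → none → 0
25 → none → 0
27 → none → 0
28 → none → 0
Sum: 1 + 0 + 0 + 0 + 0 + 0 + 0 + 0 + 0 = 1

1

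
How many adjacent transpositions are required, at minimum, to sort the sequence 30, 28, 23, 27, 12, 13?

Each adjacent swap fixes exactly one inversion, so the minimum swap count equals the number of inversions.
Count inversions — for each element, later elements that are smaller:
30: 28, 23, 27, 12, 13 → 5
28: 23, 27, 12, 13 → 4
23: 12, 13 → 2
27: 12, 13 → 2
12: none → 0
13: none → 0
Total inversions: 5 + 4 + 2 + 2 + 0 + 0 = 13

13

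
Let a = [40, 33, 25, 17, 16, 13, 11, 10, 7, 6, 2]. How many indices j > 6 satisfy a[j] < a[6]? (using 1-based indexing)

5

The element at index 6 is 13.
Elements after it: 11, 10, 7, 6, 2
Those smaller than 13: 11, 10, 7, 6, 2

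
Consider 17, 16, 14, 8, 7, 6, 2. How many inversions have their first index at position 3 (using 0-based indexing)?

The element at index 3 is 8.
Elements after it: 7, 6, 2
Those smaller than 8: 7, 6, 2

3 such elements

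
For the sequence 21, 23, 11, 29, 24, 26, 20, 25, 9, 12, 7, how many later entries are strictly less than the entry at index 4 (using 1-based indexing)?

7

The element at index 4 is 29.
Elements after it: 24, 26, 20, 25, 9, 12, 7
Those smaller than 29: 24, 26, 20, 25, 9, 12, 7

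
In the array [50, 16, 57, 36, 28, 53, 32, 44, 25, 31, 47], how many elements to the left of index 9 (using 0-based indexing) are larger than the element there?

The element at index 9 is 31.
Elements before it: 50, 16, 57, 36, 28, 53, 32, 44, 25
Those larger than 31: 50, 57, 36, 53, 32, 44

6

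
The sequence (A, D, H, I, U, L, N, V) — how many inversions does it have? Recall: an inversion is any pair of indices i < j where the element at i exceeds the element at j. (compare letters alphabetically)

For each element, count later entries that are smaller:
A: 0
D: 0
H: 0
I: 0
U: 2
L: 0
N: 0
V: 0
Sum: 0 + 0 + 0 + 0 + 2 + 0 + 0 + 0 = 2

There are 2 inversions.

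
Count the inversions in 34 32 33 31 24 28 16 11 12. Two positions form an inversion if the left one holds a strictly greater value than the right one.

For each element, count later entries that are smaller:
34 → 32, 33, 31, 24, 28, 16, 11, 12 → 8
32 → 31, 24, 28, 16, 11, 12 → 6
33 → 31, 24, 28, 16, 11, 12 → 6
31 → 24, 28, 16, 11, 12 → 5
24 → 16, 11, 12 → 3
28 → 16, 11, 12 → 3
16 → 11, 12 → 2
11 → none → 0
12 → none → 0
Sum: 8 + 6 + 6 + 5 + 3 + 3 + 2 + 0 + 0 = 33

33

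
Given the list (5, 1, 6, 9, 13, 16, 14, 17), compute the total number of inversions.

There are 2 inversions.

For each element, count later entries that are smaller:
5: 1
1: 0
6: 0
9: 0
13: 0
16: 1
14: 0
17: 0
Sum: 1 + 0 + 0 + 0 + 0 + 1 + 0 + 0 = 2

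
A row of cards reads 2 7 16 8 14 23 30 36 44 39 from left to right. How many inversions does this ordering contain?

For each element, count later entries that are smaller:
2: 0
7: 0
16: 2
8: 0
14: 0
23: 0
30: 0
36: 0
44: 1
39: 0
Sum: 0 + 0 + 2 + 0 + 0 + 0 + 0 + 0 + 1 + 0 = 3

3 inversions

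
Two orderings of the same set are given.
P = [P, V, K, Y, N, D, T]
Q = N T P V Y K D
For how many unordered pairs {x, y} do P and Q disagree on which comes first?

Assign each item its position (1..7) in the first ordering, then rewrite the second ordering as that position sequence:
positions: P→1, V→2, K→3, Y→4, N→5, D→6, T→7
second ordering as positions: [5, 7, 1, 2, 4, 3, 6]
Discordant pairs = inversions in this position sequence.
5: 1, 2, 4, 3 → 4
7: 1, 2, 4, 3, 6 → 5
1: 0
2: 0
4: 3 → 1
3: 0
6: 0
Total: 4 + 5 + 0 + 0 + 1 + 0 + 0 = 10

10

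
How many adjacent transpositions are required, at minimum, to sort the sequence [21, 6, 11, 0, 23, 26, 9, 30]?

9

Minimum adjacent swaps = number of inversions (each swap of adjacent out-of-order elements removes one inversion and no swap can remove more).
Count inversions — for each element, later elements that are smaller:
21: 6, 11, 0, 9 → 4
6: 0 → 1
11: 0, 9 → 2
0: none → 0
23: 9 → 1
26: 9 → 1
9: none → 0
30: none → 0
Total inversions: 4 + 1 + 2 + 0 + 1 + 1 + 0 + 0 = 9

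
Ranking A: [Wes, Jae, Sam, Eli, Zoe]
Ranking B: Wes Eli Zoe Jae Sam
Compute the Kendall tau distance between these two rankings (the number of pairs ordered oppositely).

Discordant pairs: 4

Assign each item its position (1..5) in the first ordering, then rewrite the second ordering as that position sequence:
positions: Wes→1, Jae→2, Sam→3, Eli→4, Zoe→5
second ordering as positions: [1, 4, 5, 2, 3]
Discordant pairs = inversions in this position sequence.
1: 0
4: 2, 3 → 2
5: 2, 3 → 2
2: 0
3: 0
Total: 0 + 2 + 2 + 0 + 0 = 4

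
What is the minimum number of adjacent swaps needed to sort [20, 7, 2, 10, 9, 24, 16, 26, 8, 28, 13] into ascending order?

Each adjacent swap fixes exactly one inversion, so the minimum swap count equals the number of inversions.
Count inversions — for each element, later elements that are smaller:
20: 7, 2, 10, 9, 16, 8, 13 → 7
7: 2 → 1
2: none → 0
10: 9, 8 → 2
9: 8 → 1
24: 16, 8, 13 → 3
16: 8, 13 → 2
26: 8, 13 → 2
8: none → 0
28: 13 → 1
13: none → 0
Total inversions: 7 + 1 + 0 + 2 + 1 + 3 + 2 + 2 + 0 + 1 + 0 = 19

19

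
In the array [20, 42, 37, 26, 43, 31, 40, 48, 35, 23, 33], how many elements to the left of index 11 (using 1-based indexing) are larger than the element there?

The element at index 11 is 33.
Elements before it: 20, 42, 37, 26, 43, 31, 40, 48, 35, 23
Those larger than 33: 42, 37, 43, 40, 48, 35

6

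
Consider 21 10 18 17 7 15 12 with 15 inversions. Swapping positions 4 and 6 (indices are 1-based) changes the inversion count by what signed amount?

-1

Positions 4 and 6 hold 17 and 15; after swapping, the array is [21, 10, 18, 15, 7, 17, 12].
Element-by-element contributions:
21 → 10, 18, 15, 7, 17, 12 → 6
10 → 7 → 1
18 → 15, 7, 17, 12 → 4
15 → 7, 12 → 2
7 → none → 0
17 → 12 → 1
12 → none → 0
Sum: 6 + 1 + 4 + 2 + 0 + 1 + 0 = 14
Change: 14 − 15 = -1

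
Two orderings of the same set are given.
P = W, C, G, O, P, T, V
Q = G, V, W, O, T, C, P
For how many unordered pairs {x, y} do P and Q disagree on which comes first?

Assign each item its position (1..7) in the first ordering, then rewrite the second ordering as that position sequence:
positions: W→1, C→2, G→3, O→4, P→5, T→6, V→7
second ordering as positions: [3, 7, 1, 4, 6, 2, 5]
Discordant pairs = inversions in this position sequence.
3: 1, 2 → 2
7: 1, 4, 6, 2, 5 → 5
1: 0
4: 2 → 1
6: 2, 5 → 2
2: 0
5: 0
Total: 2 + 5 + 0 + 1 + 2 + 0 + 0 = 10

There are 10 disagreeing pairs.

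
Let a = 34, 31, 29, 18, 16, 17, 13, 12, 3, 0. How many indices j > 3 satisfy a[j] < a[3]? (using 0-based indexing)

The element at index 3 is 18.
Elements after it: 16, 17, 13, 12, 3, 0
Those smaller than 18: 16, 17, 13, 12, 3, 0

6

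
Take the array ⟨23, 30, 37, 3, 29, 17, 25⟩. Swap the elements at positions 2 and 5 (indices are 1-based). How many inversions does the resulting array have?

11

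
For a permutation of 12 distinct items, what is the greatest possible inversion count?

66

The maximum occurs when the array is in strictly decreasing order: every one of the C(12, 2) pairs is inverted.
C(12, 2) = 12·11/2 = 66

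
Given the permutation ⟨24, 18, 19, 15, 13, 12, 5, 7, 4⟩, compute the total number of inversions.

Count, for each position, how many later elements it exceeds:
24: 8
18: 6
19: 6
15: 5
13: 4
12: 3
5: 1
7: 1
4: 0
Sum: 8 + 6 + 6 + 5 + 4 + 3 + 1 + 1 + 0 = 34

There are 34 inversions.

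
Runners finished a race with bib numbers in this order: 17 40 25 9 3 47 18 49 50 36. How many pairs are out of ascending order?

Sweep left to right; for each value list the smaller values that follow it:
17 → 9, 3 → 2
40 → 25, 9, 3, 18, 36 → 5
25 → 9, 3, 18 → 3
9 → 3 → 1
3 → none → 0
47 → 18, 36 → 2
18 → none → 0
49 → 36 → 1
50 → 36 → 1
36 → none → 0
Sum: 2 + 5 + 3 + 1 + 0 + 2 + 0 + 1 + 1 + 0 = 15

There are 15 out-of-order pairs.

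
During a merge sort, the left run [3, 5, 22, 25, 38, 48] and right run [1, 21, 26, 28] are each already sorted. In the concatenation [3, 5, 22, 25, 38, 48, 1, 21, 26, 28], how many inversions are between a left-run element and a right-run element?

14 split inversions

Count, for every r in R, how many entries of L exceed r:
r = 1: 3, 5, 22, 25, 38, 48 → 6
r = 21: 22, 25, 38, 48 → 4
r = 26: 38, 48 → 2
r = 28: 38, 48 → 2
Cross-inversions: 6 + 4 + 2 + 2 = 14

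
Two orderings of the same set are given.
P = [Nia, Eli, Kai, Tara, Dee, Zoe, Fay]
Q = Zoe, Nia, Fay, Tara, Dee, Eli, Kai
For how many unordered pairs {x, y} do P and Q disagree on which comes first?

Disagreeing pairs: 13

Assign each item its position (1..7) in the first ordering, then rewrite the second ordering as that position sequence:
positions: Nia→1, Eli→2, Kai→3, Tara→4, Dee→5, Zoe→6, Fay→7
second ordering as positions: [6, 1, 7, 4, 5, 2, 3]
Discordant pairs = inversions in this position sequence.
6: 1, 4, 5, 2, 3 → 5
1: 0
7: 4, 5, 2, 3 → 4
4: 2, 3 → 2
5: 2, 3 → 2
2: 0
3: 0
Total: 5 + 0 + 4 + 2 + 2 + 0 + 0 = 13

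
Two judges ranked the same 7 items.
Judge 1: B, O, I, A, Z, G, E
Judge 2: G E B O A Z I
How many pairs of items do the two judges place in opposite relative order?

Assign each item its position (1..7) in the first ordering, then rewrite the second ordering as that position sequence:
positions: B→1, O→2, I→3, A→4, Z→5, G→6, E→7
second ordering as positions: [6, 7, 1, 2, 4, 5, 3]
Discordant pairs = inversions in this position sequence.
6: 1, 2, 4, 5, 3 → 5
7: 1, 2, 4, 5, 3 → 5
1: 0
2: 0
4: 3 → 1
5: 3 → 1
3: 0
Total: 5 + 5 + 0 + 0 + 1 + 1 + 0 = 12

12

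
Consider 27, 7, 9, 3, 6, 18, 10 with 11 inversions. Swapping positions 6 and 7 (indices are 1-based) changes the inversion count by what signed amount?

-1

Positions 6 and 7 hold 18 and 10; after swapping, the array is [27, 7, 9, 3, 6, 10, 18].
For each element, count later entries that are smaller:
27: 6
7: 2
9: 2
3: 0
6: 0
10: 0
18: 0
Sum: 6 + 2 + 2 + 0 + 0 + 0 + 0 = 10
Change: 10 − 11 = -1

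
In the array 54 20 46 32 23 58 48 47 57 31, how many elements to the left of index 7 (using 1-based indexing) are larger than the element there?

The element at index 7 is 48.
Elements before it: 54, 20, 46, 32, 23, 58
Those larger than 48: 54, 58

2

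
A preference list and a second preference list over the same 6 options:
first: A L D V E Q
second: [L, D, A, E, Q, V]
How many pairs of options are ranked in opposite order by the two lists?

There are 4 pairs.

Assign each item its position (1..6) in the first ordering, then rewrite the second ordering as that position sequence:
positions: A→1, L→2, D→3, V→4, E→5, Q→6
second ordering as positions: [2, 3, 1, 5, 6, 4]
Discordant pairs = inversions in this position sequence.
2: 1 → 1
3: 1 → 1
1: 0
5: 4 → 1
6: 4 → 1
4: 0
Total: 1 + 1 + 0 + 1 + 1 + 0 = 4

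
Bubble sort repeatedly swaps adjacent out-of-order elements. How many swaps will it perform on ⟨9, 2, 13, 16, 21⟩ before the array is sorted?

Minimum adjacent swaps = number of inversions (each swap of adjacent out-of-order elements removes one inversion and no swap can remove more).
Count inversions — for each element, later elements that are smaller:
9: 2 → 1
2: none → 0
13: none → 0
16: none → 0
21: none → 0
Total inversions: 1 + 0 + 0 + 0 + 0 = 1

Swaps: 1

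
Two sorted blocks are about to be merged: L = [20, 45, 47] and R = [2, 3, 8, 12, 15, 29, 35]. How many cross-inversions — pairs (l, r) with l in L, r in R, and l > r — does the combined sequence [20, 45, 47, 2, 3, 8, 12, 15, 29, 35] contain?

Take each right-half value and tally the left-half values above it:
r = 2: 20, 45, 47 → 3
r = 3: 20, 45, 47 → 3
r = 8: 20, 45, 47 → 3
r = 12: 20, 45, 47 → 3
r = 15: 20, 45, 47 → 3
r = 29: 45, 47 → 2
r = 35: 45, 47 → 2
Cross-inversions: 3 + 3 + 3 + 3 + 3 + 2 + 2 = 19

19 split inversions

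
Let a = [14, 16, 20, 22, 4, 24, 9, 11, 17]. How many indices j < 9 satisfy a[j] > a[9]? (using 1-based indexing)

The element at index 9 is 17.
Elements before it: 14, 16, 20, 22, 4, 24, 9, 11
Those larger than 17: 20, 22, 24

3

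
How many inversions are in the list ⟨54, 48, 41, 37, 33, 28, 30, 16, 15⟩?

Element-by-element contributions:
54 → 48, 41, 37, 33, 28, 30, 16, 15 → 8
48 → 41, 37, 33, 28, 30, 16, 15 → 7
41 → 37, 33, 28, 30, 16, 15 → 6
37 → 33, 28, 30, 16, 15 → 5
33 → 28, 30, 16, 15 → 4
28 → 16, 15 → 2
30 → 16, 15 → 2
16 → 15 → 1
15 → none → 0
Sum: 8 + 7 + 6 + 5 + 4 + 2 + 2 + 1 + 0 = 35

35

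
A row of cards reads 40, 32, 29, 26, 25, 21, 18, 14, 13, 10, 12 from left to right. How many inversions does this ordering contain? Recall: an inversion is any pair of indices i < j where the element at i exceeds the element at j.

54 inversions

For each element, count later entries that are smaller:
40 → 32, 29, 26, 25, 21, 18, 14, 13, 10, 12 → 10
32 → 29, 26, 25, 21, 18, 14, 13, 10, 12 → 9
29 → 26, 25, 21, 18, 14, 13, 10, 12 → 8
26 → 25, 21, 18, 14, 13, 10, 12 → 7
25 → 21, 18, 14, 13, 10, 12 → 6
21 → 18, 14, 13, 10, 12 → 5
18 → 14, 13, 10, 12 → 4
14 → 13, 10, 12 → 3
13 → 10, 12 → 2
10 → none → 0
12 → none → 0
Sum: 10 + 9 + 8 + 7 + 6 + 5 + 4 + 3 + 2 + 0 + 0 = 54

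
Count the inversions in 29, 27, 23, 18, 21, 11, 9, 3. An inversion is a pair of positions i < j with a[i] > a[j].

Count, for each position, how many later elements it exceeds:
29 → 27, 23, 18, 21, 11, 9, 3 → 7
27 → 23, 18, 21, 11, 9, 3 → 6
23 → 18, 21, 11, 9, 3 → 5
18 → 11, 9, 3 → 3
21 → 11, 9, 3 → 3
11 → 9, 3 → 2
9 → 3 → 1
3 → none → 0
Sum: 7 + 6 + 5 + 3 + 3 + 2 + 1 + 0 = 27

27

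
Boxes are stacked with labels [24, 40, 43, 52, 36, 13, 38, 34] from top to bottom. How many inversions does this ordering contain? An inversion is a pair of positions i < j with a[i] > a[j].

There are 16 inversions.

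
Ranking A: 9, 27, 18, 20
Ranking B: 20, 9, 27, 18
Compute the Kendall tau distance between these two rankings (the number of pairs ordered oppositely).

3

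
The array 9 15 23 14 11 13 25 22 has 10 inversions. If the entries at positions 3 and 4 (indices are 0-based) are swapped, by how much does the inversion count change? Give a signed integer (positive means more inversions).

Positions 3 and 4 hold 14 and 11; after swapping, the array is [9, 15, 23, 11, 14, 13, 25, 22].
Sweep left to right; for each value list the smaller values that follow it:
9 → none → 0
15 → 11, 14, 13 → 3
23 → 11, 14, 13, 22 → 4
11 → none → 0
14 → 13 → 1
13 → none → 0
25 → 22 → 1
22 → none → 0
Sum: 0 + 3 + 4 + 0 + 1 + 0 + 1 + 0 = 9
Change: 9 − 10 = -1

-1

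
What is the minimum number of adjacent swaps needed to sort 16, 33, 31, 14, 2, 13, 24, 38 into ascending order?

14

Minimum adjacent swaps = number of inversions (each swap of adjacent out-of-order elements removes one inversion and no swap can remove more).
Count inversions — for each element, later elements that are smaller:
16: 14, 2, 13 → 3
33: 31, 14, 2, 13, 24 → 5
31: 14, 2, 13, 24 → 4
14: 2, 13 → 2
2: none → 0
13: none → 0
24: none → 0
38: none → 0
Total inversions: 3 + 5 + 4 + 2 + 0 + 0 + 0 + 0 = 14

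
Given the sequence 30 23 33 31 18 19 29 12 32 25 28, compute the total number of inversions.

Sweep left to right; for each value list the smaller values that follow it:
30: 7
23: 3
33: 8
31: 6
18: 1
19: 1
29: 3
12: 0
32: 2
25: 0
28: 0
Sum: 7 + 3 + 8 + 6 + 1 + 1 + 3 + 0 + 2 + 0 + 0 = 31

31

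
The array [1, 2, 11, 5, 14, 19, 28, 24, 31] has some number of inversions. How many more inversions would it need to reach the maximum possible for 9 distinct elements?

34

Maximum inversions for 9 distinct elements is C(9, 2) = 9·8/2 = 36.
Current inversions — for each element, count later smaller elements:
1: 0
2: 0
11: 1
5: 0
14: 0
19: 0
28: 1
24: 0
31: 0
Current total: 0 + 0 + 1 + 0 + 0 + 0 + 1 + 0 + 0 = 2
Shortfall: 36 − 2 = 34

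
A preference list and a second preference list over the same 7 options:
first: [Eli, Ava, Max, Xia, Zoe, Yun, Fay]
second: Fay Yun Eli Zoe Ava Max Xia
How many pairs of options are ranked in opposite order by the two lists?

14 pairs

Assign each item its position (1..7) in the first ordering, then rewrite the second ordering as that position sequence:
positions: Eli→1, Ava→2, Max→3, Xia→4, Zoe→5, Yun→6, Fay→7
second ordering as positions: [7, 6, 1, 5, 2, 3, 4]
Discordant pairs = inversions in this position sequence.
7: 6, 1, 5, 2, 3, 4 → 6
6: 1, 5, 2, 3, 4 → 5
1: 0
5: 2, 3, 4 → 3
2: 0
3: 0
4: 0
Total: 6 + 5 + 0 + 3 + 0 + 0 + 0 = 14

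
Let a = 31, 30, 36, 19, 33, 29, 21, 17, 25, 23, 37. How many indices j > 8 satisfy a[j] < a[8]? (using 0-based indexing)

1

The element at index 8 is 25.
Elements after it: 23, 37
Those smaller than 25: 23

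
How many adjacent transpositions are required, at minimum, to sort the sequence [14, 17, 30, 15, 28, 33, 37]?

The minimum number of adjacent swaps to sort an array equals its inversion count, since every such swap removes exactly one inversion.
Count inversions — for each element, later elements that are smaller:
14: none → 0
17: 15 → 1
30: 15, 28 → 2
15: none → 0
28: none → 0
33: none → 0
37: none → 0
Total inversions: 0 + 1 + 2 + 0 + 0 + 0 + 0 = 3

Adjacent swaps: 3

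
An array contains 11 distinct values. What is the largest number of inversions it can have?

Inversions: 55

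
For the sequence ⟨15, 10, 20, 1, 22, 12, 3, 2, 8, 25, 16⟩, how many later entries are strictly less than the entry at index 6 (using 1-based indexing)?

3

The element at index 6 is 12.
Elements after it: 3, 2, 8, 25, 16
Those smaller than 12: 3, 2, 8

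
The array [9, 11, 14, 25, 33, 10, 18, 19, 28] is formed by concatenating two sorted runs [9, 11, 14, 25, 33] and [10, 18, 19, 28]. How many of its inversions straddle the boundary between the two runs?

9

Take each right-half value and tally the left-half values above it:
r = 10: 11, 14, 25, 33 → 4
r = 18: 25, 33 → 2
r = 19: 25, 33 → 2
r = 28: 33 → 1
Cross-inversions: 4 + 2 + 2 + 1 = 9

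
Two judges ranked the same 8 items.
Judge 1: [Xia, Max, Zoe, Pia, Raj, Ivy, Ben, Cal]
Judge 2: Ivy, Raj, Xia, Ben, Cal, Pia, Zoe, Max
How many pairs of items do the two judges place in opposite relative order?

Assign each item its position (1..8) in the first ordering, then rewrite the second ordering as that position sequence:
positions: Xia→1, Max→2, Zoe→3, Pia→4, Raj→5, Ivy→6, Ben→7, Cal→8
second ordering as positions: [6, 5, 1, 7, 8, 4, 3, 2]
Discordant pairs = inversions in this position sequence.
6: 5, 1, 4, 3, 2 → 5
5: 1, 4, 3, 2 → 4
1: 0
7: 4, 3, 2 → 3
8: 4, 3, 2 → 3
4: 3, 2 → 2
3: 2 → 1
2: 0
Total: 5 + 4 + 0 + 3 + 3 + 2 + 1 + 0 = 18

18 discordant pairs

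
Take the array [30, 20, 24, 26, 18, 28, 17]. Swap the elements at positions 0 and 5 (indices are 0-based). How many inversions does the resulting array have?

Positions 0 and 5 hold 30 and 28; after swapping, the array is [28, 20, 24, 26, 18, 30, 17].
For each element, count later entries that are smaller:
28 → 20, 24, 26, 18, 17 → 5
20 → 18, 17 → 2
24 → 18, 17 → 2
26 → 18, 17 → 2
18 → 17 → 1
30 → 17 → 1
17 → none → 0
Sum: 5 + 2 + 2 + 2 + 1 + 1 + 0 = 13

13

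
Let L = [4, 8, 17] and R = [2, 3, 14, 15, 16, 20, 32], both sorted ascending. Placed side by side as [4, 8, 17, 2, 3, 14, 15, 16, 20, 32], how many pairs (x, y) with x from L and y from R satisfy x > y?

Cross-inversions: 9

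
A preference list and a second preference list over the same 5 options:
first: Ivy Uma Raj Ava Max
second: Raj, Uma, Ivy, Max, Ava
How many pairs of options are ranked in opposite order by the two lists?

4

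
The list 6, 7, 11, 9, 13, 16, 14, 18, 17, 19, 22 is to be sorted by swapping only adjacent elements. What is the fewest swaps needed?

There are 3 adjacent swaps.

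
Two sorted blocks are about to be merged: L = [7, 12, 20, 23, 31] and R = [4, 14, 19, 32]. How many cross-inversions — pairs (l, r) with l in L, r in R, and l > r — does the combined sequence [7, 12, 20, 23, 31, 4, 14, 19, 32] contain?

For each element r of the right run, count left-run elements greater than r:
r = 4: 7, 12, 20, 23, 31 → 5
r = 14: 20, 23, 31 → 3
r = 19: 20, 23, 31 → 3
r = 32: none → 0
Cross-inversions: 5 + 3 + 3 + 0 = 11

11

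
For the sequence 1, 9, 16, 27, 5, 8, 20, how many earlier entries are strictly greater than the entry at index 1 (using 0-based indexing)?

The element at index 1 is 9.
Elements before it: 1
None of them are larger than 9.

0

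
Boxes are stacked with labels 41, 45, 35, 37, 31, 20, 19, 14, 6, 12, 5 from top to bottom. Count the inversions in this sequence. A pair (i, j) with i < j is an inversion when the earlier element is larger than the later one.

Count, for each position, how many later elements it exceeds:
41: 9
45: 9
35: 7
37: 7
31: 6
20: 5
19: 4
14: 3
6: 1
12: 1
5: 0
Sum: 9 + 9 + 7 + 7 + 6 + 5 + 4 + 3 + 1 + 1 + 0 = 52

There are 52 inversions.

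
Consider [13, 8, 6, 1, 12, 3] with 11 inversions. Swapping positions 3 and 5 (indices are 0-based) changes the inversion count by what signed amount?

Positions 3 and 5 hold 1 and 3; after swapping, the array is [13, 8, 6, 3, 12, 1].
Element-by-element contributions:
13: 5
8: 3
6: 2
3: 1
12: 1
1: 0
Sum: 5 + 3 + 2 + 1 + 1 + 0 = 12
Change: 12 − 11 = +1

+1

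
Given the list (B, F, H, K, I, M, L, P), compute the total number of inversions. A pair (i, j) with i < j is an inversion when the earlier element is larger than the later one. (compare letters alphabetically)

Sweep left to right; for each value list the smaller values that follow it:
B: 0
F: 0
H: 0
K: 1
I: 0
M: 1
L: 0
P: 0
Sum: 0 + 0 + 0 + 1 + 0 + 1 + 0 + 0 = 2

2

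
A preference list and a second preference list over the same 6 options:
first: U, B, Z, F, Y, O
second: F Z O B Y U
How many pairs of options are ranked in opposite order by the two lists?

10

Assign each item its position (1..6) in the first ordering, then rewrite the second ordering as that position sequence:
positions: U→1, B→2, Z→3, F→4, Y→5, O→6
second ordering as positions: [4, 3, 6, 2, 5, 1]
Discordant pairs = inversions in this position sequence.
4: 3, 2, 1 → 3
3: 2, 1 → 2
6: 2, 5, 1 → 3
2: 1 → 1
5: 1 → 1
1: 0
Total: 3 + 2 + 3 + 1 + 1 + 0 = 10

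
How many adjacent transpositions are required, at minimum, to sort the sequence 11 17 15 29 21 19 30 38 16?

Each adjacent swap fixes exactly one inversion, so the minimum swap count equals the number of inversions.
Count inversions — for each element, later elements that are smaller:
11: none → 0
17: 15, 16 → 2
15: none → 0
29: 21, 19, 16 → 3
21: 19, 16 → 2
19: 16 → 1
30: 16 → 1
38: 16 → 1
16: none → 0
Total inversions: 0 + 2 + 0 + 3 + 2 + 1 + 1 + 1 + 0 = 10

There are 10 adjacent swaps.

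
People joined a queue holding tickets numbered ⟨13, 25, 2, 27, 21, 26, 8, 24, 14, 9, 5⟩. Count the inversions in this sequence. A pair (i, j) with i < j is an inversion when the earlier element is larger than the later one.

34

For each element, count later entries that are smaller:
13: 4
25: 7
2: 0
27: 7
21: 4
26: 5
8: 1
24: 3
14: 2
9: 1
5: 0
Sum: 4 + 7 + 0 + 7 + 4 + 5 + 1 + 3 + 2 + 1 + 0 = 34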